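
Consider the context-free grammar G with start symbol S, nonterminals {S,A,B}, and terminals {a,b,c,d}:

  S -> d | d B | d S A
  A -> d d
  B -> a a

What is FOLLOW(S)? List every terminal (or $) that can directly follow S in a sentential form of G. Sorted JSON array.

FIRST iteration:
pass 1:
  A via A→d d: +{d}
  B via B→a a: +{a}
  S via S→d: +{d}
  FIRST(S)={d}  FIRST(A)={d}  FIRST(B)={a}
pass 2: (stable)
  FIRST(S)={d}  FIRST(A)={d}  FIRST(B)={a}

Compute FOLLOW by fixpoint:
initialize: $ ∈ FOLLOW(S)
iter 1:
  S→d B: FOLLOW(B) ⊇ FOLLOW(S) ⊇ {$}; new: +{$}
  S→d S A: FOLLOW(S) ⊇ FIRST(A) = {d}; new: +{d}
  S→d S A: FOLLOW(A) ⊇ FOLLOW(S) ⊇ {$,d}; new: +{$,d}
  FOLLOW[S]={$,d}  FOLLOW[A]={$,d}  FOLLOW[B]={$}
iter 2:
  S→d B: FOLLOW(B) ⊇ FOLLOW(S) ⊇ {$,d}; new: +{d}
  FOLLOW[S]={$,d}  FOLLOW[A]={$,d}  FOLLOW[B]={$,d}
iter 3: (stable)
  FOLLOW[S]={$,d}  FOLLOW[A]={$,d}  FOLLOW[B]={$,d}

FOLLOW(S) = ["$", "d"]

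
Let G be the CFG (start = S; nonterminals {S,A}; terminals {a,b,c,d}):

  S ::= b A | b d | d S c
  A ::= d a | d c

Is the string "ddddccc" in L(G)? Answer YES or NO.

CNF form of G:
  S -> T0 X4 | T3 A | T3 T0
  A -> T0 T1 | T0 T2
  T0 -> d
  T1 -> a
  T2 -> c
  T3 -> b
  X4 -> S T2

CYK fill:
  T[0,0] 'd' = {T0}  orig:{}
  T[1,1] 'd' = {T0}  orig:{}
  T[2,2] 'd' = {T0}  orig:{}
  T[3,3] 'd' = {T0}  orig:{}
  T[4,4] 'c' = {T2}  orig:{}
  T[5,5] 'c' = {T2}  orig:{}
  T[6,6] 'c' = {T2}  orig:{}
  T[0,1] 'dd' = ∅
  T[1,2] 'dd' = ∅
  T[2,3] 'dd' = ∅
  T[3,4] 'dc' = {A}
  T[4,5] 'cc' = ∅
  T[5,6] 'cc' = ∅
  T[0,2] 'ddd' = ∅
  T[1,3] 'ddd' = ∅
  T[2,4] 'ddc' = ∅
  T[3,5] 'dcc' = ∅
  T[4,6] 'ccc' = ∅
  T[0,3] 'dddd' = ∅
  T[1,4] 'dddc' = ∅
  T[2,5] 'ddcc' = ∅
  T[3,6] 'dccc' = ∅
  T[0,4] 'ddddc' = ∅
  T[1,5] 'dddcc' = ∅
  T[2,6] 'ddccc' = ∅
  T[0,5] 'ddddcc' = ∅
  T[1,6] 'dddccc' = ∅
  T[0,6] 'ddddccc' = ∅

S ∉ T[0,6] ⇒ NO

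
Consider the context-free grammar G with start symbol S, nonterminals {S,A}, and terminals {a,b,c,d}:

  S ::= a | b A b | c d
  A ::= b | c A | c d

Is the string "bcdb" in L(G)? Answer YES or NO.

CNF form of G:
  S -> T0 T1 | T2 X3 | a
  A -> T0 A | T0 T1 | b
  T0 -> c
  T1 -> d
  T2 -> b
  X3 -> A T2

CYK table (by increasing span):
  cell(0,0) b: {A,T2}  orig:{A}
  cell(1,1) c: {T0}  orig:{}
  cell(2,2) d: {T1}  orig:{}
  cell(3,3) b: {A,T2}  orig:{A}
  cell(0,1) bc: ∅
  cell(1,2) cd: {A,S}
  cell(2,3) db: ∅
  cell(0,2) bcd: ∅
  cell(1,3) cdb: {X3}  orig:{}
  cell(0,3) bcdb: {S}

S ∈ T[0,3] ⇒ YES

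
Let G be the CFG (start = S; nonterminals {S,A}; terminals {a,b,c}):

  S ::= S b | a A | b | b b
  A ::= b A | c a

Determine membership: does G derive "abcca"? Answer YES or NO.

CNF form of G:
  S -> S T0 | T0 T0 | T2 A | b
  A -> T0 A | T1 T2
  T0 -> b
  T1 -> c
  T2 -> a

Fill CYK table bottom-up:
  cell(0,0) a: {T2}  orig:{}
  cell(1,1) b: {S,T0}  orig:{S}
  cell(2,2) c: {T1}  orig:{}
  cell(3,3) c: {T1}  orig:{}
  cell(4,4) a: {T2}  orig:{}
  cell(0,1) ab: ∅
  cell(1,2) bc: ∅
  cell(2,3) cc: ∅
  cell(3,4) ca: {A}
  cell(0,2) abc: ∅
  cell(1,3) bcc: ∅
  cell(2,4) cca: ∅
  cell(0,3) abcc: ∅
  cell(1,4) bcca: ∅
  cell(0,4) abcca: ∅

S ∉ T[0,4] ⇒ NO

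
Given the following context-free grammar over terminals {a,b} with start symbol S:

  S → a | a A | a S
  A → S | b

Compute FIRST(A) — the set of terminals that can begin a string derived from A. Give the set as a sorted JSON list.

FIRST iteration:
[1]
  A via A→b: +{b}
  S via S→a: +{a}
  FIRST(S)={a}  FIRST(A)={b}
[2]
  A via A→S: +{a}
  FIRST(S)={a}  FIRST(A)={a,b}
[3] (no change)
  FIRST(S)={a}  FIRST(A)={a,b}

FIRST(A) = ["a", "b"]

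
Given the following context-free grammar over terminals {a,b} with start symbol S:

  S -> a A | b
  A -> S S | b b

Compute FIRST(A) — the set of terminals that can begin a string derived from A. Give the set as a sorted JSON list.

FIRST sets, iterate to fixpoint:
[1]
  A via A→b b: +{b}
  S via S→a A: +{a}
  S via S→b: +{b}
  S: {a,b}  A: {b}
[2]
  A via A→S S: +{a}
  S: {a,b}  A: {a,b}
[3] — fixpoint
  S: {a,b}  A: {a,b}

FIRST(A) = ["a", "b"]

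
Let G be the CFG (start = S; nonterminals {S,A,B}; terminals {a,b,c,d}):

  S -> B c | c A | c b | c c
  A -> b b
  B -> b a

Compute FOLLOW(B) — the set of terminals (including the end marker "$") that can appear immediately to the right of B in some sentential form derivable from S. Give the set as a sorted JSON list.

FIRST iteration:
iter 1:
  A via A→b b: +{b}
  B via B→b a: +{b}
  S via S→B c: +{b}
  S via S→c A: +{c}
  S: {b,c}  A: {b}  B: {b}
iter 2: — fixpoint
  S: {b,c}  A: {b}  B: {b}

Compute FOLLOW by fixpoint:
seed FOLLOW(S) with $
pass 1:
  S→B c: FOLLOW(B) ⊇ FIRST(c) = {c}; new: +{c}
  S→c A: FOLLOW(A) ⊇ FOLLOW(S) ⊇ {$}; new: +{$}
  S: {$}  A: {$}  B: {c}
pass 2: (stable)
  S: {$}  A: {$}  B: {c}

FOLLOW(B) = ["c"]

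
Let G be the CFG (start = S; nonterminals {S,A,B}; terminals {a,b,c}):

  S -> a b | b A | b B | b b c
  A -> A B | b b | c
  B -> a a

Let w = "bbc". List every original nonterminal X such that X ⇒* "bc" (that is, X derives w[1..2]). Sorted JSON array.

Convert to CNF:
  S -> T0 A | T0 B | T0 X3 | T1 T0
  A -> A B | T0 T0 | c
  B -> T1 T1
  T0 -> b
  T1 -> a
  T2 -> c
  X3 -> T0 T2

CYK fill — only the sub-triangle for w[1..2]:
  cell(1,1) b: {T0}  orig:{}
  cell(2,2) c: {A,T2}  orig:{A}
  cell(1,2) bc: {S,X3}  orig:{S}

Original NTs in T[1,2] deriving "bc": ["S"]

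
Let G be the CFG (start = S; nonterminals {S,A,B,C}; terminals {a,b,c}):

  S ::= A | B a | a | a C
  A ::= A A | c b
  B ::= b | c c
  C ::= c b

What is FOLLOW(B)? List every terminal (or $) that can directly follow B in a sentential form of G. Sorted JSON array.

Compute FIRST by fixpoint:
iter 1:
  A via A→c b: +{c}
  B via B→b: +{b}
  B via B→c c: +{c}
  C via C→c b: +{c}
  S via S→A: +{c}
  S via S→B a: +{b}
  S via S→a: +{a}
  S: {a,b,c}  A: {c}  B: {b,c}  C: {c}
iter 2: (no change)
  S: {a,b,c}  A: {c}  B: {b,c}  C: {c}

FOLLOW iteration:
seed FOLLOW(S) with $
iter 1:
  A→A A: FOLLOW(A) ⊇ FIRST(A) = {c}; new: +{c}
  S→A: FOLLOW(A) ⊇ FOLLOW(S) ⊇ {$}; new: +{$}
  S→B a: FOLLOW(B) ⊇ FIRST(a) = {a}; new: +{a}
  S→a C: FOLLOW(C) ⊇ FOLLOW(S) ⊇ {$}; new: +{$}
  FOLLOW(S)={$}  FOLLOW(A)={$,c}  FOLLOW(B)={a}  FOLLOW(C)={$}
iter 2: (stable)
  FOLLOW(S)={$}  FOLLOW(A)={$,c}  FOLLOW(B)={a}  FOLLOW(C)={$}

FOLLOW(B) = ["a"]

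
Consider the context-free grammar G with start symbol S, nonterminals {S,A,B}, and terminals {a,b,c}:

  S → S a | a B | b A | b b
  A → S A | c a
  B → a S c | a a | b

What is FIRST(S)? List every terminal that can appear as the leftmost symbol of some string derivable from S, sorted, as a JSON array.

Compute FIRST by fixpoint:
[1]
  A via A→c a: +{c}
  B via B→a S c: +{a}
  B via B→b: +{b}
  S via S→a B: +{a}
  S via S→b A: +{b}
  FIRST(S)={a,b}  FIRST(A)={c}  FIRST(B)={a,b}
[2]
  A via A→S A: +{a,b}
  FIRST(S)={a,b}  FIRST(A)={a,b,c}  FIRST(B)={a,b}
[3] done
  FIRST(S)={a,b}  FIRST(A)={a,b,c}  FIRST(B)={a,b}

FIRST(S) = ["a", "b"]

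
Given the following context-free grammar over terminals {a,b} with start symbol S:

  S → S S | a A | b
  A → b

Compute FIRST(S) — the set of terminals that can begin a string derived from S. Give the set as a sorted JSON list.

FIRST sets, iterate to fixpoint:
pass 1:
  A via A→b: +{b}
  S via S→a A: +{a}
  S via S→b: +{b}
  S: {a,b}  A: {b}
pass 2: done
  S: {a,b}  A: {b}

FIRST(S) = ["a", "b"]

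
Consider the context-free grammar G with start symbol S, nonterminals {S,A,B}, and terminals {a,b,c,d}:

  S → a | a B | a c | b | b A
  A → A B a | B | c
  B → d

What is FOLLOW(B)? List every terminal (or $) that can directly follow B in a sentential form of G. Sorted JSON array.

FIRST iteration:
pass 1:
  A via A→c: +{c}
  B via B→d: +{d}
  S via S→a: +{a}
  S via S→b: +{b}
  S: {a,b}  A: {c}  B: {d}
pass 2:
  A via A→B: +{d}
  S: {a,b}  A: {c,d}  B: {d}
pass 3: (stable)
  S: {a,b}  A: {c,d}  B: {d}

FOLLOW iteration:
initialize: $ ∈ FOLLOW(S)
iter 1:
  A→A B a: FOLLOW(A) ⊇ FIRST(B) = {d}; new: +{d}
  A→A B a: FOLLOW(B) ⊇ FIRST(a) = {a}; new: +{a}
  A→B: FOLLOW(B) ⊇ FOLLOW(A) ⊇ {d}; new: +{d}
  S→a B: FOLLOW(B) ⊇ FOLLOW(S) ⊇ {$}; new: +{$}
  S→b A: FOLLOW(A) ⊇ FOLLOW(S) ⊇ {$}; new: +{$}
  FOLLOW(S)={$}  FOLLOW(A)={$,d}  FOLLOW(B)={$,a,d}
iter 2: done
  FOLLOW(S)={$}  FOLLOW(A)={$,d}  FOLLOW(B)={$,a,d}

FOLLOW(B) = ["$", "a", "d"]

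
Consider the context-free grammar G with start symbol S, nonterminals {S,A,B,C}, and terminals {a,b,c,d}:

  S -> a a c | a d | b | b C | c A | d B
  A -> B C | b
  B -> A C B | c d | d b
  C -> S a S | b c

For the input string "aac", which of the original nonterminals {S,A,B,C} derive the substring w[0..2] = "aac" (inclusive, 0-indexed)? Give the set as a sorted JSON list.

CNF form of G:
  S -> T0 A | T1 B | T2 C | T3 T1 | T3 X6 | b
  A -> B C | b
  B -> A X4 | T0 T1 | T1 T2
  C -> S X5 | T2 T0
  T0 -> c
  T1 -> d
  T2 -> b
  T3 -> a
  X4 -> C B
  X5 -> T3 S
  X6 -> T3 T0

Fill CYK table bottom-up — only the sub-triangle for w[0..2]:
  cell(0,0) a: {T3}  orig:{}
  cell(1,1) a: {T3}  orig:{}
  cell(2,2) c: {T0}  orig:{}
  cell(0,1) aa: ∅
  cell(1,2) ac: {X6}  orig:{}
  cell(0,2) aac: {S}

Original NTs in T[0,2] deriving "aac": ["S"]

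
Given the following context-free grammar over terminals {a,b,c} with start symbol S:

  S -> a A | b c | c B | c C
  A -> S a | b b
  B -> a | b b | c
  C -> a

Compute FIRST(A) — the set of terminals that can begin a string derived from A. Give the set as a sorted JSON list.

FIRST sets, iterate to fixpoint:
pass 1:
  A via A→b b: +{b}
  B via B→a: +{a}
  B via B→b b: +{b}
  B via B→c: +{c}
  C via C→a: +{a}
  S via S→a A: +{a}
  S via S→b c: +{b}
  S via S→c B: +{c}
  FIRST(S)={a,b,c}  FIRST(A)={b}  FIRST(B)={a,b,c}  FIRST(C)={a}
pass 2:
  A via A→S a: +{a,c}
  FIRST(S)={a,b,c}  FIRST(A)={a,b,c}  FIRST(B)={a,b,c}  FIRST(C)={a}
pass 3: done
  FIRST(S)={a,b,c}  FIRST(A)={a,b,c}  FIRST(B)={a,b,c}  FIRST(C)={a}

FIRST(A) = ["a", "b", "c"]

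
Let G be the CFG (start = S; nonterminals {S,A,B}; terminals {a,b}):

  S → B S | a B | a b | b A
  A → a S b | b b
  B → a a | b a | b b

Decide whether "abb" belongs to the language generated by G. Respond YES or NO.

CNF form of G:
  S -> B S | T0 B | T0 T1 | T1 A
  A -> T0 X2 | T1 T1
  B -> T0 T0 | T1 T0 | T1 T1
  T0 -> a
  T1 -> b
  X2 -> S T1

CYK fill:
  [0..0]={T0}  "a"  orig:{}
  [1..1]={T1}  "b"  orig:{}
  [2..2]={T1}  "b"  orig:{}
  [0..1]={S}  "ab"
  [1..2]={A,B}  "bb"
  [0..2]={S,X2}  "abb"  orig:{S}

S ∈ T[0,2] ⇒ YES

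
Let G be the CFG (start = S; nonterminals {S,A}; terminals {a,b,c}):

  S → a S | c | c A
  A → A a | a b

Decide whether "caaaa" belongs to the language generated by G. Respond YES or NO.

Convert to CNF:
  S -> T0 S | T2 A | c
  A -> A T0 | T0 T1
  T0 -> a
  T1 -> b
  T2 -> c

CYK table (by increasing span):
  cell(0,0) c: {S,T2}  orig:{S}
  cell(1,1) a: {T0}  orig:{}
  cell(2,2) a: {T0}  orig:{}
  cell(3,3) a: {T0}  orig:{}
  cell(4,4) a: {T0}  orig:{}
  cell(0,1) ca: ∅
  cell(1,2) aa: ∅
  cell(2,3) aa: ∅
  cell(3,4) aa: ∅
  cell(0,2) caa: ∅
  cell(1,3) aaa: ∅
  cell(2,4) aaa: ∅
  cell(0,3) caaa: ∅
  cell(1,4) aaaa: ∅
  cell(0,4) caaaa: ∅

S ∉ T[0,4] ⇒ NO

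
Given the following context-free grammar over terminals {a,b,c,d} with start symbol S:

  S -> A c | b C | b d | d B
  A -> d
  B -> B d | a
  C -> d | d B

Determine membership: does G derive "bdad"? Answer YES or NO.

CNF form of G:
  S -> A T1 | T0 B | T2 C | T2 T0
  A -> d
  B -> B T0 | a
  C -> T0 B | d
  T0 -> d
  T1 -> c
  T2 -> b

Fill CYK table bottom-up:
  T[0,0] 'b' = {T2}  orig:{}
  T[1,1] 'd' = {A,C,T0}  orig:{A,C}
  T[2,2] 'a' = {B}
  T[3,3] 'd' = {A,C,T0}  orig:{A,C}
  T[0,1] 'bd' = {S}
  T[1,2] 'da' = {C,S}
  T[2,3] 'ad' = {B}
  T[0,2] 'bda' = {S}
  T[1,3] 'dad' = {C,S}
  T[0,3] 'bdad' = {S}

S ∈ T[0,3] ⇒ YES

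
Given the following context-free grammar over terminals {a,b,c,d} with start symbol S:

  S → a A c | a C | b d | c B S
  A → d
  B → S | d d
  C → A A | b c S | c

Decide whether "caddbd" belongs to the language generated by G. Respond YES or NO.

Convert to CNF:
  S -> T0 C | T0 X7 | T1 X8 | T2 T3
  A -> d
  B -> T0 C | T0 X4 | T1 X5 | T2 T3 | T3 T3
  C -> A A | T2 X6 | c
  T0 -> a
  T1 -> c
  T2 -> b
  T3 -> d
  X4 -> A T1
  X5 -> B S
  X6 -> T1 S
  X7 -> A T1
  X8 -> B S

CYK fill:
  cell(0,0) c: {C,T1}  orig:{C}
  cell(1,1) a: {T0}  orig:{}
  cell(2,2) d: {A,T3}  orig:{A}
  cell(3,3) d: {A,T3}  orig:{A}
  cell(4,4) b: {T2}  orig:{}
  cell(5,5) d: {A,T3}  orig:{A}
  cell(0,1) ca: ∅
  cell(1,2) ad: ∅
  cell(2,3) dd: {B,C}
  cell(3,4) db: ∅
  cell(4,5) bd: {B,S}
  cell(0,2) cad: ∅
  cell(1,3) add: {B,S}
  cell(2,4) ddb: ∅
  cell(3,5) dbd: ∅
  cell(0,3) cadd: {X6}  orig:{}
  cell(1,4) addb: ∅
  cell(2,5) ddbd: {X5,X8}  orig:{}
  cell(0,4) caddb: ∅
  cell(1,5) addbd: {X5,X8}  orig:{}
  cell(0,5) caddbd: {B,S}

S ∈ T[0,5] ⇒ YES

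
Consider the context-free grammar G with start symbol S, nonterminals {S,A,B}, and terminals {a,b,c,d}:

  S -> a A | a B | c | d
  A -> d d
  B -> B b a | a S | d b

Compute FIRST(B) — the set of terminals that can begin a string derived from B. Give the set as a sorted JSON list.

Compute FIRST by fixpoint:
round 1:
  A via A→d d: +{d}
  B via B→a S: +{a}
  B via B→d b: +{d}
  S via S→a A: +{a}
  S via S→c: +{c}
  S via S→d: +{d}
  FIRST[S]={a,c,d}  FIRST[A]={d}  FIRST[B]={a,d}
round 2: (no change)
  FIRST[S]={a,c,d}  FIRST[A]={d}  FIRST[B]={a,d}

FIRST(B) = ["a", "d"]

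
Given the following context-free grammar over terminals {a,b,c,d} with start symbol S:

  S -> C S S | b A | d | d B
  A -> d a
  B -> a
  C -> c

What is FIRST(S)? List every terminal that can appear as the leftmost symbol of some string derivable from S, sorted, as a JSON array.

FIRST sets, iterate to fixpoint:
[1]
  A via A→d a: +{d}
  B via B→a: +{a}
  C via C→c: +{c}
  S via S→C S S: +{c}
  S via S→b A: +{b}
  S via S→d: +{d}
  S: {b,c,d}  A: {d}  B: {a}  C: {c}
[2] — fixpoint
  S: {b,c,d}  A: {d}  B: {a}  C: {c}

FIRST(S) = ["b", "c", "d"]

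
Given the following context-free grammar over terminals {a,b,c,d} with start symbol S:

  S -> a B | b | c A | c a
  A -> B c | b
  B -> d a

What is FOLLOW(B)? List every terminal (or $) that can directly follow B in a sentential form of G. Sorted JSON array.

FIRST iteration:
iter 1:
  A via A→b: +{b}
  B via B→d a: +{d}
  S via S→a B: +{a}
  S via S→b: +{b}
  S via S→c A: +{c}
  FIRST(S)={a,b,c}  FIRST(A)={b}  FIRST(B)={d}
iter 2:
  A via A→B c: +{d}
  FIRST(S)={a,b,c}  FIRST(A)={b,d}  FIRST(B)={d}
iter 3: done
  FIRST(S)={a,b,c}  FIRST(A)={b,d}  FIRST(B)={d}

Compute FOLLOW by fixpoint:
initialize: $ ∈ FOLLOW(S)
pass 1:
  A→B c: FOLLOW(B) ⊇ FIRST(c) = {c}; new: +{c}
  S→a B: FOLLOW(B) ⊇ FOLLOW(S) ⊇ {$}; new: +{$}
  S→c A: FOLLOW(A) ⊇ FOLLOW(S) ⊇ {$}; new: +{$}
  S: {$}  A: {$}  B: {$,c}
pass 2: done
  S: {$}  A: {$}  B: {$,c}

FOLLOW(B) = ["$", "c"]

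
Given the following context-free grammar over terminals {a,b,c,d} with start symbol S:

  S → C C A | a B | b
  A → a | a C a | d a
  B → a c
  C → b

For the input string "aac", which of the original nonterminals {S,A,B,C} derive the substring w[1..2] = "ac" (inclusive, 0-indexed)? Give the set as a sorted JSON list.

CNF form of G:
  S -> C X4 | T0 B | b
  A -> T0 X3 | T1 T0 | a
  B -> T0 T2
  C -> b
  T0 -> a
  T1 -> d
  T2 -> c
  X3 -> C T0
  X4 -> C A

CYK fill, restricted to cells inside w[1..2]:
  [1..1]={A,T0}  "a"  orig:{A}
  [2..2]={T2}  "c"  orig:{}
  [1..2]={B}  "ac"

Original NTs in T[1,2] deriving "ac": ["B"]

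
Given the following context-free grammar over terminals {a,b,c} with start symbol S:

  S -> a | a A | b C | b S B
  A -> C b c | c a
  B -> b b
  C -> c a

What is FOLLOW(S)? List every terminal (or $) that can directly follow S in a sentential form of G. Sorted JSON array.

Compute FIRST by fixpoint:
iter 1:
  A via A→c a: +{c}
  B via B→b b: +{b}
  C via C→c a: +{c}
  S via S→a: +{a}
  S via S→b C: +{b}
  FIRST(S)={a,b}  FIRST(A)={c}  FIRST(B)={b}  FIRST(C)={c}
iter 2: — fixpoint
  FIRST(S)={a,b}  FIRST(A)={c}  FIRST(B)={b}  FIRST(C)={c}

FOLLOW sets:
FOLLOW(S) := {$}
round 1:
  A→C b c: FOLLOW(C) ⊇ FIRST(b) = {b}; new: +{b}
  S→a A: FOLLOW(A) ⊇ FOLLOW(S) ⊇ {$}; new: +{$}
  S→b C: FOLLOW(C) ⊇ FOLLOW(S) ⊇ {$}; new: +{$}
  S→b S B: FOLLOW(S) ⊇ FIRST(B) = {b}; new: +{b}
  S→b S B: FOLLOW(B) ⊇ FOLLOW(S) ⊇ {$,b}; new: +{$,b}
  S: {$,b}  A: {$}  B: {$,b}  C: {$,b}
round 2:
  S→a A: FOLLOW(A) ⊇ FOLLOW(S) ⊇ {$,b}; new: +{b}
  S: {$,b}  A: {$,b}  B: {$,b}  C: {$,b}
round 3: (stable)
  S: {$,b}  A: {$,b}  B: {$,b}  C: {$,b}

FOLLOW(S) = ["$", "b"]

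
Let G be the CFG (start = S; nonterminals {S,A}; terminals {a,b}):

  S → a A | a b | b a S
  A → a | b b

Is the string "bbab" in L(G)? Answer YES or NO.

Convert to CNF:
  S -> T0 X2 | T1 A | T1 T0
  A -> T0 T0 | a
  T0 -> b
  T1 -> a
  X2 -> T1 S

Fill CYK table bottom-up:
  T[0,0] 'b' = {T0}  orig:{}
  T[1,1] 'b' = {T0}  orig:{}
  T[2,2] 'a' = {A,T1}  orig:{A}
  T[3,3] 'b' = {T0}  orig:{}
  T[0,1] 'bb' = {A}
  T[1,2] 'ba' = ∅
  T[2,3] 'ab' = {S}
  T[0,2] 'bba' = ∅
  T[1,3] 'bab' = ∅
  T[0,3] 'bbab' = ∅

S ∉ T[0,3] ⇒ NO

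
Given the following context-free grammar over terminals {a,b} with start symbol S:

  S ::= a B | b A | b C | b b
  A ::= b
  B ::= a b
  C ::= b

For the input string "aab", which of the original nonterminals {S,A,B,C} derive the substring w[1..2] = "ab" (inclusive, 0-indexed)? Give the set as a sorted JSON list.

CNF form of G:
  S -> T0 B | T1 A | T1 C | T1 T1
  A -> b
  B -> T0 T1
  C -> b
  T0 -> a
  T1 -> b

CYK table (by increasing span), restricted to cells inside w[1..2]:
  [1..1]={T0}  "a"  orig:{}
  [2..2]={A,C,T1}  "b"  orig:{A,C}
  [1..2]={B}  "ab"

Original NTs in T[1,2] deriving "ab": ["B"]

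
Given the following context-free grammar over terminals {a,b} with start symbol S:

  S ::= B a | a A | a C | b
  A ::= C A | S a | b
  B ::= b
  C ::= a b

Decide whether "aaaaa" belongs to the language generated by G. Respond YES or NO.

Convert to CNF:
  S -> B T0 | T0 A | T0 C | b
  A -> C A | S T0 | b
  B -> b
  C -> T0 T1
  T0 -> a
  T1 -> b

Fill CYK table bottom-up:
  cell(0,0) a: {T0}  orig:{}
  cell(1,1) a: {T0}  orig:{}
  cell(2,2) a: {T0}  orig:{}
  cell(3,3) a: {T0}  orig:{}
  cell(4,4) a: {T0}  orig:{}
  cell(0,1) aa: ∅
  cell(1,2) aa: ∅
  cell(2,3) aa: ∅
  cell(3,4) aa: ∅
  cell(0,2) aaa: ∅
  cell(1,3) aaa: ∅
  cell(2,4) aaa: ∅
  cell(0,3) aaaa: ∅
  cell(1,4) aaaa: ∅
  cell(0,4) aaaaa: ∅

S ∉ T[0,4] ⇒ NO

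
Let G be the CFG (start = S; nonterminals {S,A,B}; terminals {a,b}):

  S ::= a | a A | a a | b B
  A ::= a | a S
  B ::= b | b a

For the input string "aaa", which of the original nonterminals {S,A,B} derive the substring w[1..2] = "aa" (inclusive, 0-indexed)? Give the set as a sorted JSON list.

CNF form of G:
  S -> T0 A | T0 T0 | T1 B | a
  A -> T0 S | a
  B -> T1 T0 | b
  T0 -> a
  T1 -> b

CYK table (by increasing span), restricted to cells inside w[1..2]:
  cell(1,1) a: {A,S,T0}  orig:{A,S}
  cell(2,2) a: {A,S,T0}  orig:{A,S}
  cell(1,2) aa: {A,S}

Original NTs in T[1,2] deriving "aa": ["A", "S"]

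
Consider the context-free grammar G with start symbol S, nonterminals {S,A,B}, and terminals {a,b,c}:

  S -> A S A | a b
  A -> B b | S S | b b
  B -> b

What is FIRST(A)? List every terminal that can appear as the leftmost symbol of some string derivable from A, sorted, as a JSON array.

FIRST sets, iterate to fixpoint:
pass 1:
  A via A→b b: +{b}
  B via B→b: +{b}
  S via S→A S A: +{b}
  S via S→a b: +{a}
  FIRST(S)={a,b}  FIRST(A)={b}  FIRST(B)={b}
pass 2:
  A via A→S S: +{a}
  FIRST(S)={a,b}  FIRST(A)={a,b}  FIRST(B)={b}
pass 3: — fixpoint
  FIRST(S)={a,b}  FIRST(A)={a,b}  FIRST(B)={b}

FIRST(A) = ["a", "b"]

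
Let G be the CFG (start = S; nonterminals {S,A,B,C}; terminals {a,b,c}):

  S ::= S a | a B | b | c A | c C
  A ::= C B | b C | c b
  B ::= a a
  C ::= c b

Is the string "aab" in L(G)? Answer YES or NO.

CNF form of G:
  S -> S T2 | T1 A | T1 C | T2 B | b
  A -> C B | T0 C | T1 T0
  B -> T2 T2
  C -> T1 T0
  T0 -> b
  T1 -> c
  T2 -> a

CYK table (by increasing span):
  cell(0,0) a: {T2}  orig:{}
  cell(1,1) a: {T2}  orig:{}
  cell(2,2) b: {S,T0}  orig:{S}
  cell(0,1) aa: {B}
  cell(1,2) ab: ∅
  cell(0,2) aab: ∅

S ∉ T[0,2] ⇒ NO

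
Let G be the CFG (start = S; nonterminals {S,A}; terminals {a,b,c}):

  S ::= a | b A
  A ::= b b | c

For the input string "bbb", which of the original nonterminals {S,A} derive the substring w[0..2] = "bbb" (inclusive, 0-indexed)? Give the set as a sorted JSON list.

CNF form of G:
  S -> T0 A | a
  A -> T0 T0 | c
  T0 -> b

CYK fill, restricted to cells inside w[0..2]:
  [0..0]={T0}  "b"  orig:{}
  [1..1]={T0}  "b"  orig:{}
  [2..2]={T0}  "b"  orig:{}
  [0..1]={A}  "bb"
  [1..2]={A}  "bb"
  [0..2]={S}  "bbb"

Original NTs in T[0,2] deriving "bbb": ["S"]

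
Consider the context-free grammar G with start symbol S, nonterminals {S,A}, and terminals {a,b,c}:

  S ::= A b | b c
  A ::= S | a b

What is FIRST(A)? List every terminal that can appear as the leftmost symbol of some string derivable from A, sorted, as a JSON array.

Compute FIRST by fixpoint:
[1]
  A via A→a b: +{a}
  S via S→A b: +{a}
  S via S→b c: +{b}
  FIRST(S)={a,b}  FIRST(A)={a}
[2]
  A via A→S: +{b}
  FIRST(S)={a,b}  FIRST(A)={a,b}
[3] done
  FIRST(S)={a,b}  FIRST(A)={a,b}

FIRST(A) = ["a", "b"]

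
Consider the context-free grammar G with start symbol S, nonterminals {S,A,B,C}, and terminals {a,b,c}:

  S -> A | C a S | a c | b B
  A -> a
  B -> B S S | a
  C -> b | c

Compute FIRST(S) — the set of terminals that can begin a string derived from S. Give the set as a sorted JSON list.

Compute FIRST by fixpoint:
round 1:
  A via A→a: +{a}
  B via B→a: +{a}
  C via C→b: +{b}
  C via C→c: +{c}
  S via S→A: +{a}
  S via S→C a S: +{b,c}
  S: {a,b,c}  A: {a}  B: {a}  C: {b,c}
round 2: done
  S: {a,b,c}  A: {a}  B: {a}  C: {b,c}

FIRST(S) = ["a", "b", "c"]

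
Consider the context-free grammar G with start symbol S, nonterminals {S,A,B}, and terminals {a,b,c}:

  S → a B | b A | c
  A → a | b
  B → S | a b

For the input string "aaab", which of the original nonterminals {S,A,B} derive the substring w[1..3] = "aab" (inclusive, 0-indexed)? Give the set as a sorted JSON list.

CNF form of G:
  S -> T0 B | T1 A | c
  A -> a | b
  B -> T0 B | T0 T1 | T1 A | c
  T0 -> a
  T1 -> b

Fill CYK table bottom-up, restricted to cells inside w[1..3]:
  cell(1,1) a: {A,T0}  orig:{A}
  cell(2,2) a: {A,T0}  orig:{A}
  cell(3,3) b: {A,T1}  orig:{A}
  cell(1,2) aa: ∅
  cell(2,3) ab: {B}
  cell(1,3) aab: {B,S}

Original NTs in T[1,3] deriving "aab": ["B", "S"]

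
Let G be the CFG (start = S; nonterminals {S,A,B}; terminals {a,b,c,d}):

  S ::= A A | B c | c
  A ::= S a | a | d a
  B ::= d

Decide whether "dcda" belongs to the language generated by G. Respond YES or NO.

CNF form of G:
  S -> A A | B T2 | c
  A -> S T0 | T1 T0 | a
  B -> d
  T0 -> a
  T1 -> d
  T2 -> c

Fill CYK table bottom-up:
  cell(0,0) d: {B,T1}  orig:{B}
  cell(1,1) c: {S,T2}  orig:{S}
  cell(2,2) d: {B,T1}  orig:{B}
  cell(3,3) a: {A,T0}  orig:{A}
  cell(0,1) dc: {S}
  cell(1,2) cd: ∅
  cell(2,3) da: {A}
  cell(0,2) dcd: ∅
  cell(1,3) cda: ∅
  cell(0,3) dcda: ∅

S ∉ T[0,3] ⇒ NO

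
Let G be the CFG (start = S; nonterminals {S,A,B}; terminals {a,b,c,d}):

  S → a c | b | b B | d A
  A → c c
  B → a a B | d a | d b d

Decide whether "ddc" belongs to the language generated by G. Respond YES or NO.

CNF form of G:
  S -> T1 T0 | T2 A | T3 B | b
  A -> T0 T0
  B -> T1 X4 | T2 T1 | T2 X5
  T0 -> c
  T1 -> a
  T2 -> d
  T3 -> b
  X4 -> T1 B
  X5 -> T3 T2

Fill CYK table bottom-up:
  [0..0]={T2}  "d"  orig:{}
  [1..1]={T2}  "d"  orig:{}
  [2..2]={T0}  "c"  orig:{}
  [0..1]=∅  "dd"
  [1..2]=∅  "dc"
  [0..2]=∅  "ddc"

S ∉ T[0,2] ⇒ NO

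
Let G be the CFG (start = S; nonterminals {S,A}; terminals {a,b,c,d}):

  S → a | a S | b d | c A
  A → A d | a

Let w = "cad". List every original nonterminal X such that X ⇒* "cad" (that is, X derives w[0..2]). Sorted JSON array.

Convert to CNF:
  S -> T1 S | T2 T0 | T3 A | a
  A -> A T0 | a
  T0 -> d
  T1 -> a
  T2 -> b
  T3 -> c

Fill CYK table bottom-up (cells [i..j] with 0 ≤ i ≤ j ≤ 2 only):
  cell(0,0) c: {T3}  orig:{}
  cell(1,1) a: {A,S,T1}  orig:{A,S}
  cell(2,2) d: {T0}  orig:{}
  cell(0,1) ca: {S}
  cell(1,2) ad: {A}
  cell(0,2) cad: {S}

Original NTs in T[0,2] deriving "cad": ["S"]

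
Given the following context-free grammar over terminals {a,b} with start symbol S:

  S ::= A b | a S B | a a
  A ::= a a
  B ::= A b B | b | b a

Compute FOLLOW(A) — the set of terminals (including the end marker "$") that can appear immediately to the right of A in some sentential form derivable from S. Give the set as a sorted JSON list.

FIRST iteration:
iter 1:
  A via A→a a: +{a}
  B via B→A b B: +{a}
  B via B→b: +{b}
  S via S→A b: +{a}
  FIRST[S]={a}  FIRST[A]={a}  FIRST[B]={a,b}
iter 2: done
  FIRST[S]={a}  FIRST[A]={a}  FIRST[B]={a,b}

Compute FOLLOW by fixpoint:
seed FOLLOW(S) with $
pass 1:
  B→A b B: FOLLOW(A) ⊇ FIRST(b) = {b}; new: +{b}
  S→a S B: FOLLOW(S) ⊇ FIRST(B) = {a,b}; new: +{a,b}
  S→a S B: FOLLOW(B) ⊇ FOLLOW(S) ⊇ {$,a,b}; new: +{$,a,b}
  S: {$,a,b}  A: {b}  B: {$,a,b}
pass 2: — fixpoint
  S: {$,a,b}  A: {b}  B: {$,a,b}

FOLLOW(A) = ["b"]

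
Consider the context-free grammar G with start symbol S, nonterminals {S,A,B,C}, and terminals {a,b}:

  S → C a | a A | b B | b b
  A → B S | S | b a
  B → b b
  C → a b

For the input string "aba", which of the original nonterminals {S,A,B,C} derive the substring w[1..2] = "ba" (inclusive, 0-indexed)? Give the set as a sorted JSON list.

CNF form of G:
  S -> C T0 | T0 A | T1 B | T1 T1
  A -> B S | C T0 | T0 A | T1 B | T1 T0 | T1 T1
  B -> T1 T1
  C -> T0 T1
  T0 -> a
  T1 -> b

CYK fill — only the sub-triangle for w[1..2]:
  [1..1]={T1}  "b"  orig:{}
  [2..2]={T0}  "a"  orig:{}
  [1..2]={A}  "ba"

Original NTs in T[1,2] deriving "ba": ["A"]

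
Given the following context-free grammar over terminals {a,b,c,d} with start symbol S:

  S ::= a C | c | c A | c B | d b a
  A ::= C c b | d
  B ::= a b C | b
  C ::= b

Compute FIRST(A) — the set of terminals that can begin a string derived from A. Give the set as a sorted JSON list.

FIRST iteration:
pass 1:
  A via A→d: +{d}
  B via B→a b C: +{a}
  B via B→b: +{b}
  C via C→b: +{b}
  S via S→a C: +{a}
  S via S→c: +{c}
  S via S→d b a: +{d}
  FIRST(S)={a,c,d}  FIRST(A)={d}  FIRST(B)={a,b}  FIRST(C)={b}
pass 2:
  A via A→C c b: +{b}
  FIRST(S)={a,c,d}  FIRST(A)={b,d}  FIRST(B)={a,b}  FIRST(C)={b}
pass 3: (stable)
  FIRST(S)={a,c,d}  FIRST(A)={b,d}  FIRST(B)={a,b}  FIRST(C)={b}

FIRST(A) = ["b", "d"]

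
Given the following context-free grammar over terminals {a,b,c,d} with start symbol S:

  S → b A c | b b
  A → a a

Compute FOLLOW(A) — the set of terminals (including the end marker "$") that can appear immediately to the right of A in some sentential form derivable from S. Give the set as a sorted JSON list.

FIRST sets, iterate to fixpoint:
iter 1:
  A via A→a a: +{a}
  S via S→b A c: +{b}
  FIRST[S]={b}  FIRST[A]={a}
iter 2: — fixpoint
  FIRST[S]={b}  FIRST[A]={a}

Compute FOLLOW by fixpoint:
FOLLOW(S) := {$}
[1]
  S→b A c: FOLLOW(A) ⊇ FIRST(c) = {c}; new: +{c}
  FOLLOW(S)={$}  FOLLOW(A)={c}
[2] done
  FOLLOW(S)={$}  FOLLOW(A)={c}

FOLLOW(A) = ["c"]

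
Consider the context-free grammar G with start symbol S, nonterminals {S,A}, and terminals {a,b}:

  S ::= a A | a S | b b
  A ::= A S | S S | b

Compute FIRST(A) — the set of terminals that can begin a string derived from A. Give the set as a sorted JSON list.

Compute FIRST by fixpoint:
iter 1:
  A via A→b: +{b}
  S via S→a A: +{a}
  S via S→b b: +{b}
  S: {a,b}  A: {b}
iter 2:
  A via A→S S: +{a}
  S: {a,b}  A: {a,b}
iter 3: done
  S: {a,b}  A: {a,b}

FIRST(A) = ["a", "b"]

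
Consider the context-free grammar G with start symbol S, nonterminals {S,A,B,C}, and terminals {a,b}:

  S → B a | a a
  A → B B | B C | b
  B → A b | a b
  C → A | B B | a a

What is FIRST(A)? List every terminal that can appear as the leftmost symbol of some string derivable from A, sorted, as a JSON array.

FIRST iteration:
[1]
  A via A→b: +{b}
  B via B→A b: +{b}
  B via B→a b: +{a}
  C via C→A: +{b}
  C via C→B B: +{a}
  S via S→B a: +{a,b}
  S: {a,b}  A: {b}  B: {a,b}  C: {a,b}
[2]
  A via A→B B: +{a}
  S: {a,b}  A: {a,b}  B: {a,b}  C: {a,b}
[3] (no change)
  S: {a,b}  A: {a,b}  B: {a,b}  C: {a,b}

FIRST(A) = ["a", "b"]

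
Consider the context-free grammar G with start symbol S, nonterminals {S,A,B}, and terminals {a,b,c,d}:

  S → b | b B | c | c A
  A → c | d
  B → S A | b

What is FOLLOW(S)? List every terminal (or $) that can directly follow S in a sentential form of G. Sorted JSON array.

FIRST iteration:
pass 1:
  A via A→c: +{c}
  A via A→d: +{d}
  B via B→b: +{b}
  S via S→b: +{b}
  S via S→c: +{c}
  FIRST[S]={b,c}  FIRST[A]={c,d}  FIRST[B]={b}
pass 2:
  B via B→S A: +{c}
  FIRST[S]={b,c}  FIRST[A]={c,d}  FIRST[B]={b,c}
pass 3: done
  FIRST[S]={b,c}  FIRST[A]={c,d}  FIRST[B]={b,c}

Compute FOLLOW by fixpoint:
initialize: $ ∈ FOLLOW(S)
iter 1:
  B→S A: FOLLOW(S) ⊇ FIRST(A) = {c,d}; new: +{c,d}
  S→b B: FOLLOW(B) ⊇ FOLLOW(S) ⊇ {$,c,d}; new: +{$,c,d}
  S→c A: FOLLOW(A) ⊇ FOLLOW(S) ⊇ {$,c,d}; new: +{$,c,d}
  S: {$,c,d}  A: {$,c,d}  B: {$,c,d}
iter 2: (no change)
  S: {$,c,d}  A: {$,c,d}  B: {$,c,d}

FOLLOW(S) = ["$", "c", "d"]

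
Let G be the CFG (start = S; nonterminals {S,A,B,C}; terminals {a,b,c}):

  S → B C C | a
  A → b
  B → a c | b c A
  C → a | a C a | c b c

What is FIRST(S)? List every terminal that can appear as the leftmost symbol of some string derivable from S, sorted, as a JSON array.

Compute FIRST by fixpoint:
iter 1:
  A via A→b: +{b}
  B via B→a c: +{a}
  B via B→b c A: +{b}
  C via C→a: +{a}
  C via C→c b c: +{c}
  S via S→B C C: +{a,b}
  FIRST(S)={a,b}  FIRST(A)={b}  FIRST(B)={a,b}  FIRST(C)={a,c}
iter 2: — fixpoint
  FIRST(S)={a,b}  FIRST(A)={b}  FIRST(B)={a,b}  FIRST(C)={a,c}

FIRST(S) = ["a", "b"]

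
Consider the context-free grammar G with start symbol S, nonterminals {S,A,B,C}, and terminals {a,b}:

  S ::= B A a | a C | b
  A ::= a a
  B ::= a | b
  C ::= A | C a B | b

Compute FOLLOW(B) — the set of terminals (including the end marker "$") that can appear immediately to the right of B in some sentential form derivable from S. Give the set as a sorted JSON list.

FIRST sets, iterate to fixpoint:
[1]
  A via A→a a: +{a}
  B via B→a: +{a}
  B via B→b: +{b}
  C via C→A: +{a}
  C via C→b: +{b}
  S via S→B A a: +{a,b}
  S: {a,b}  A: {a}  B: {a,b}  C: {a,b}
[2] — fixpoint
  S: {a,b}  A: {a}  B: {a,b}  C: {a,b}

FOLLOW iteration:
initialize: $ ∈ FOLLOW(S)
[1]
  C→C a B: FOLLOW(C) ⊇ FIRST(a) = {a}; new: +{a}
  C→C a B: FOLLOW(B) ⊇ FOLLOW(C) ⊇ {a}; new: +{a}
  S→B A a: FOLLOW(A) ⊇ FIRST(a) = {a}; new: +{a}
  S→a C: FOLLOW(C) ⊇ FOLLOW(S) ⊇ {$}; new: +{$}
  FOLLOW(S)={$}  FOLLOW(A)={a}  FOLLOW(B)={a}  FOLLOW(C)={$,a}
[2]
  C→A: FOLLOW(A) ⊇ FOLLOW(C) ⊇ {$,a}; new: +{$}
  C→C a B: FOLLOW(B) ⊇ FOLLOW(C) ⊇ {$,a}; new: +{$}
  FOLLOW(S)={$}  FOLLOW(A)={$,a}  FOLLOW(B)={$,a}  FOLLOW(C)={$,a}
[3] — fixpoint
  FOLLOW(S)={$}  FOLLOW(A)={$,a}  FOLLOW(B)={$,a}  FOLLOW(C)={$,a}

FOLLOW(B) = ["$", "a"]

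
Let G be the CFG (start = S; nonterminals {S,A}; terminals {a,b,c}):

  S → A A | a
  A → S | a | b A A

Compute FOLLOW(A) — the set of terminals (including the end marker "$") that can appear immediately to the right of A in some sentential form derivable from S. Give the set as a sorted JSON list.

FIRST iteration:
pass 1:
  A via A→a: +{a}
  A via A→b A A: +{b}
  S via S→A A: +{a,b}
  FIRST[S]={a,b}  FIRST[A]={a,b}
pass 2: (stable)
  FIRST[S]={a,b}  FIRST[A]={a,b}

Compute FOLLOW by fixpoint:
FOLLOW(S) := {$}
[1]
  A→b A A: FOLLOW(A) ⊇ FIRST(A) = {a,b}; new: +{a,b}
  S→A A: FOLLOW(A) ⊇ FOLLOW(S) ⊇ {$}; new: +{$}
  FOLLOW(S)={$}  FOLLOW(A)={$,a,b}
[2]
  A→S: FOLLOW(S) ⊇ FOLLOW(A) ⊇ {$,a,b}; new: +{a,b}
  FOLLOW(S)={$,a,b}  FOLLOW(A)={$,a,b}
[3] (no change)
  FOLLOW(S)={$,a,b}  FOLLOW(A)={$,a,b}

FOLLOW(A) = ["$", "a", "b"]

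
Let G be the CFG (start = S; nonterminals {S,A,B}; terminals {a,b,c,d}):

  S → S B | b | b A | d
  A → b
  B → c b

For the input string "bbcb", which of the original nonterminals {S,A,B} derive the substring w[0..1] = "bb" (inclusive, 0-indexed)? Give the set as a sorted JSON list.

CNF form of G:
  S -> S B | T1 A | b | d
  A -> b
  B -> T0 T1
  T0 -> c
  T1 -> b

CYK table (by increasing span) — only the sub-triangle for w[0..1]:
  T[0,0] 'b' = {A,S,T1}  orig:{A,S}
  T[1,1] 'b' = {A,S,T1}  orig:{A,S}
  T[0,1] 'bb' = {S}

Original NTs in T[0,1] deriving "bb": ["S"]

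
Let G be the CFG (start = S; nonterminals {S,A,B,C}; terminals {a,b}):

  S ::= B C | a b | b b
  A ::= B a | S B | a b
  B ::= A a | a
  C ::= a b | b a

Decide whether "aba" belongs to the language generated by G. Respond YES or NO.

CNF form of G:
  S -> B C | T0 T1 | T1 T1
  A -> B T0 | S B | T0 T1
  B -> A T0 | a
  C -> T0 T1 | T1 T0
  T0 -> a
  T1 -> b

CYK fill:
  T[0,0] 'a' = {B,T0}  orig:{B}
  T[1,1] 'b' = {T1}  orig:{}
  T[2,2] 'a' = {B,T0}  orig:{B}
  T[0,1] 'ab' = {A,C,S}
  T[1,2] 'ba' = {C}
  T[0,2] 'aba' = {A,B,S}

S ∈ T[0,2] ⇒ YES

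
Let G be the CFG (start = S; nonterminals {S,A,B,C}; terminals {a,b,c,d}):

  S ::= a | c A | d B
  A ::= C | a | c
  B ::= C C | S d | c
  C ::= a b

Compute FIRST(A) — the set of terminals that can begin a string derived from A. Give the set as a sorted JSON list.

FIRST sets, iterate to fixpoint:
[1]
  A via A→a: +{a}
  A via A→c: +{c}
  B via B→c: +{c}
  C via C→a b: +{a}
  S via S→a: +{a}
  S via S→c A: +{c}
  S via S→d B: +{d}
  FIRST[S]={a,c,d}  FIRST[A]={a,c}  FIRST[B]={c}  FIRST[C]={a}
[2]
  B via B→C C: +{a}
  B via B→S d: +{d}
  FIRST[S]={a,c,d}  FIRST[A]={a,c}  FIRST[B]={a,c,d}  FIRST[C]={a}
[3] — fixpoint
  FIRST[S]={a,c,d}  FIRST[A]={a,c}  FIRST[B]={a,c,d}  FIRST[C]={a}

FIRST(A) = ["a", "c"]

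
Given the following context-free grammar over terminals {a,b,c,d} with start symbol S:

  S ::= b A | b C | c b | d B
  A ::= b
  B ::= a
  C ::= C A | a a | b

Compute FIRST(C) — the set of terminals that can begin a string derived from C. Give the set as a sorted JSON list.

FIRST iteration:
iter 1:
  A via A→b: +{b}
  B via B→a: +{a}
  C via C→a a: +{a}
  C via C→b: +{b}
  S via S→b A: +{b}
  S via S→c b: +{c}
  S via S→d B: +{d}
  FIRST[S]={b,c,d}  FIRST[A]={b}  FIRST[B]={a}  FIRST[C]={a,b}
iter 2: (no change)
  FIRST[S]={b,c,d}  FIRST[A]={b}  FIRST[B]={a}  FIRST[C]={a,b}

FIRST(C) = ["a", "b"]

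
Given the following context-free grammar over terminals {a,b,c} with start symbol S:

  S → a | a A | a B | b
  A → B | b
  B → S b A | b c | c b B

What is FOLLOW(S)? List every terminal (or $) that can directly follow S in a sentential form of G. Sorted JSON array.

Compute FIRST by fixpoint:
iter 1:
  A via A→b: +{b}
  B via B→b c: +{b}
  B via B→c b B: +{c}
  S via S→a: +{a}
  S via S→b: +{b}
  FIRST[S]={a,b}  FIRST[A]={b}  FIRST[B]={b,c}
iter 2:
  A via A→B: +{c}
  B via B→S b A: +{a}
  FIRST[S]={a,b}  FIRST[A]={b,c}  FIRST[B]={a,b,c}
iter 3:
  A via A→B: +{a}
  FIRST[S]={a,b}  FIRST[A]={a,b,c}  FIRST[B]={a,b,c}
iter 4: (no change)
  FIRST[S]={a,b}  FIRST[A]={a,b,c}  FIRST[B]={a,b,c}

FOLLOW iteration:
initialize: $ ∈ FOLLOW(S)
[1]
  B→S b A: FOLLOW(S) ⊇ FIRST(b) = {b}; new: +{b}
  S→a A: FOLLOW(A) ⊇ FOLLOW(S) ⊇ {$,b}; new: +{$,b}
  S→a B: FOLLOW(B) ⊇ FOLLOW(S) ⊇ {$,b}; new: +{$,b}
  FOLLOW(S)={$,b}  FOLLOW(A)={$,b}  FOLLOW(B)={$,b}
[2] (stable)
  FOLLOW(S)={$,b}  FOLLOW(A)={$,b}  FOLLOW(B)={$,b}

FOLLOW(S) = ["$", "b"]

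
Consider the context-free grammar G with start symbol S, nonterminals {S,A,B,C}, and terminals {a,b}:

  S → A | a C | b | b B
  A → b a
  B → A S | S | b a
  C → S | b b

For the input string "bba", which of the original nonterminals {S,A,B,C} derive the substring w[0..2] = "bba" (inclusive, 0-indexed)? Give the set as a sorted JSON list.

Convert to CNF:
  S -> T0 B | T0 T1 | T1 C | b
  A -> T0 T1
  B -> A S | T0 B | T0 T1 | T1 C | b
  C -> T0 B | T0 T0 | T0 T1 | T1 C | b
  T0 -> b
  T1 -> a

Fill CYK table bottom-up, restricted to cells inside w[0..2]:
  [0..0]={B,C,S,T0}  "b"  orig:{B,C,S}
  [1..1]={B,C,S,T0}  "b"  orig:{B,C,S}
  [2..2]={T1}  "a"  orig:{}
  [0..1]={B,C,S}  "bb"
  [1..2]={A,B,C,S}  "ba"
  [0..2]={B,C,S}  "bba"

Original NTs in T[0,2] deriving "bba": ["B", "C", "S"]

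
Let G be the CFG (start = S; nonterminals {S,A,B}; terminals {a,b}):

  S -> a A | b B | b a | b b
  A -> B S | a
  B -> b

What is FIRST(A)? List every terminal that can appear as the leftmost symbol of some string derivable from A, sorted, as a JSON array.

Compute FIRST by fixpoint:
iter 1:
  A via A→a: +{a}
  B via B→b: +{b}
  S via S→a A: +{a}
  S via S→b B: +{b}
  FIRST[S]={a,b}  FIRST[A]={a}  FIRST[B]={b}
iter 2:
  A via A→B S: +{b}
  FIRST[S]={a,b}  FIRST[A]={a,b}  FIRST[B]={b}
iter 3: (stable)
  FIRST[S]={a,b}  FIRST[A]={a,b}  FIRST[B]={b}

FIRST(A) = ["a", "b"]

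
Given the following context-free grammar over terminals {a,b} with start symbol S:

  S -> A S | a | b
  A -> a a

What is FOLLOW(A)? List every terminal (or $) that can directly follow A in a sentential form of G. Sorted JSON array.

FIRST sets, iterate to fixpoint:
[1]
  A via A→a a: +{a}
  S via S→A S: +{a}
  S via S→b: +{b}
  S: {a,b}  A: {a}
[2] done
  S: {a,b}  A: {a}

FOLLOW iteration:
initialize: $ ∈ FOLLOW(S)
iter 1:
  S→A S: FOLLOW(A) ⊇ FIRST(S) = {a,b}; new: +{a,b}
  FOLLOW[S]={$}  FOLLOW[A]={a,b}
iter 2: done
  FOLLOW[S]={$}  FOLLOW[A]={a,b}

FOLLOW(A) = ["a", "b"]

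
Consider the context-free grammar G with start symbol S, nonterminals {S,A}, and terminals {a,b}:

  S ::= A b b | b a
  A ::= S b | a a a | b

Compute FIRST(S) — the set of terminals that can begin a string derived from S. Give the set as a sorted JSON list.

Compute FIRST by fixpoint:
iter 1:
  A via A→a a a: +{a}
  A via A→b: +{b}
  S via S→A b b: +{a,b}
  S: {a,b}  A: {a,b}
iter 2: done
  S: {a,b}  A: {a,b}

FIRST(S) = ["a", "b"]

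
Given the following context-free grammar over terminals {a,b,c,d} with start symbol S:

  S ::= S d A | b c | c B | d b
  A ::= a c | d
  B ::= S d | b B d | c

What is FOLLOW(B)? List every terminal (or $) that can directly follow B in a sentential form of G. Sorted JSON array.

FIRST sets, iterate to fixpoint:
round 1:
  A via A→a c: +{a}
  A via A→d: +{d}
  B via B→b B d: +{b}
  B via B→c: +{c}
  S via S→b c: +{b}
  S via S→c B: +{c}
  S via S→d b: +{d}
  S: {b,c,d}  A: {a,d}  B: {b,c}
round 2:
  B via B→S d: +{d}
  S: {b,c,d}  A: {a,d}  B: {b,c,d}
round 3: (stable)
  S: {b,c,d}  A: {a,d}  B: {b,c,d}

Compute FOLLOW by fixpoint:
initialize: $ ∈ FOLLOW(S)
pass 1:
  B→S d: FOLLOW(S) ⊇ FIRST(d) = {d}; new: +{d}
  B→b B d: FOLLOW(B) ⊇ FIRST(d) = {d}; new: +{d}
  S→S d A: FOLLOW(A) ⊇ FOLLOW(S) ⊇ {$,d}; new: +{$,d}
  S→c B: FOLLOW(B) ⊇ FOLLOW(S) ⊇ {$,d}; new: +{$}
  FOLLOW(S)={$,d}  FOLLOW(A)={$,d}  FOLLOW(B)={$,d}
pass 2: done
  FOLLOW(S)={$,d}  FOLLOW(A)={$,d}  FOLLOW(B)={$,d}

FOLLOW(B) = ["$", "d"]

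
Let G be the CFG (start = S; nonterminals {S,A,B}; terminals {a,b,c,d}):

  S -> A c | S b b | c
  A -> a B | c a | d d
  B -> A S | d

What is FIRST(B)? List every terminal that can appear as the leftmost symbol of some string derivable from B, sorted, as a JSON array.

FIRST sets, iterate to fixpoint:
[1]
  A via A→a B: +{a}
  A via A→c a: +{c}
  A via A→d d: +{d}
  B via B→A S: +{a,c,d}
  S via S→A c: +{a,c,d}
  FIRST[S]={a,c,d}  FIRST[A]={a,c,d}  FIRST[B]={a,c,d}
[2] (no change)
  FIRST[S]={a,c,d}  FIRST[A]={a,c,d}  FIRST[B]={a,c,d}

FIRST(B) = ["a", "c", "d"]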